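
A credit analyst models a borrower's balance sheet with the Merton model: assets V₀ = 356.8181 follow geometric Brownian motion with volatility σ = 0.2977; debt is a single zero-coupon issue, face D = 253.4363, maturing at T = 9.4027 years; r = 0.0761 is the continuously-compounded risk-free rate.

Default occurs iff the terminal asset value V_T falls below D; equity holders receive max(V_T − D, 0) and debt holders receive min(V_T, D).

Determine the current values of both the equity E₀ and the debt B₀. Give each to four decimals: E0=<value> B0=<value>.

d₁ = [ln(V₀/D) + (r + σ²/2)T] / (σ√T)
   = [ln(356.8181/253.4363) + (0.0761 + 0.5·0.2977²)·9.4027] / (0.2977·√9.4027)
   = [0.342114 + 1.132204] / 0.912862 = 1.615050
d₂ = d₁ − σ√T = 1.615050 − 0.912862 = 0.702188
N(d₁) = 0.946850,  N(d₂) = 0.758719,  e^(−rT) = 0.488925
E₀ = V₀·N(d₁) − D·e^(−rT)·N(d₂)
   = 356.8181·0.946850 − 253.4363·0.488925·0.758719 = 243.839280
B₀ = V₀ − E₀ = 356.8181 − 243.839280 = 112.978820

E0=243.8393 B0=112.9788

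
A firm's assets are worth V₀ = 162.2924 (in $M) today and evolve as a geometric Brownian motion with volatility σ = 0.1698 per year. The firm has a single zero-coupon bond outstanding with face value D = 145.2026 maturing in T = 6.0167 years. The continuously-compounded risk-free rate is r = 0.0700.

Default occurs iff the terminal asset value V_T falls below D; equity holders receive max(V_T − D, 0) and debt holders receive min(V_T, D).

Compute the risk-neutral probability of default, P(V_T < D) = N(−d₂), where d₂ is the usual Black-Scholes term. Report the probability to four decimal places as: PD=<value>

PD=0.1423

d₁ = [ln(V₀/D) + (r + σ²/2)T] / (σ√T)
   = [ln(162.2924/145.2026) + (0.0700 + 0.5·0.1698²)·6.0167] / (0.1698·√6.0167)
   = [0.111270 + 0.507906] / 0.416502 = 1.486609
d₂ = d₁ − σ√T = 1.486609 − 0.416502 = 1.070108
risk-neutral PD = N(−d₂) = N(-1.070108) = 0.142285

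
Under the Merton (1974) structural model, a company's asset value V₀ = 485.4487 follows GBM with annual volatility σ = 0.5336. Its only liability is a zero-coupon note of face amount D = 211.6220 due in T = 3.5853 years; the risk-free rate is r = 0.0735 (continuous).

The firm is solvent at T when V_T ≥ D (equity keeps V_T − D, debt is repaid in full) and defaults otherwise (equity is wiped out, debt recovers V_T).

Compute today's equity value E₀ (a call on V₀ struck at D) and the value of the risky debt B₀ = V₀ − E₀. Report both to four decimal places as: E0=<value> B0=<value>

E0=341.4088 B0=144.0399

d₁ = [ln(V₀/D) + (r + σ²/2)T] / (σ√T)
   = [ln(485.4487/211.6220) + (0.0735 + 0.5·0.5336²)·3.5853] / (0.5336·√3.5853)
   = [0.830272 + 0.773939] / 1.010366 = 1.587753
d₂ = d₁ − σ√T = 1.587753 − 1.010366 = 0.577387
N(d₁) = 0.943829,  N(d₂) = 0.718161,  e^(−rT) = 0.768343
E₀ = V₀·N(d₁) − D·e^(−rT)·N(d₂)
   = 485.4487·0.943829 − 211.6220·0.768343·0.718161 = 341.408812
B₀ = V₀ − E₀ = 485.4487 − 341.408812 = 144.039888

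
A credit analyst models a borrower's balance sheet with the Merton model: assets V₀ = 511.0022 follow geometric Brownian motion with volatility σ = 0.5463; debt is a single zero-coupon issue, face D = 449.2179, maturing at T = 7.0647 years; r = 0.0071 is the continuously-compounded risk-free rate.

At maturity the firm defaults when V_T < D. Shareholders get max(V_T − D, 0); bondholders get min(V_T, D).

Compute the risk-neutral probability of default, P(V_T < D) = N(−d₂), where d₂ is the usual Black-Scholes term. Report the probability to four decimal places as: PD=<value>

PD=0.7267

d₁ = [ln(V₀/D) + (r + σ²/2)T] / (σ√T)
   = [ln(511.0022/449.2179) + (0.0071 + 0.5·0.5463²)·7.0647] / (0.5463·√7.0647)
   = [0.128866 + 1.104367] / 1.452038 = 0.849311
d₂ = d₁ − σ√T = 0.849311 − 1.452038 = -0.602727
risk-neutral PD = N(−d₂) = N(0.602727) = 0.726655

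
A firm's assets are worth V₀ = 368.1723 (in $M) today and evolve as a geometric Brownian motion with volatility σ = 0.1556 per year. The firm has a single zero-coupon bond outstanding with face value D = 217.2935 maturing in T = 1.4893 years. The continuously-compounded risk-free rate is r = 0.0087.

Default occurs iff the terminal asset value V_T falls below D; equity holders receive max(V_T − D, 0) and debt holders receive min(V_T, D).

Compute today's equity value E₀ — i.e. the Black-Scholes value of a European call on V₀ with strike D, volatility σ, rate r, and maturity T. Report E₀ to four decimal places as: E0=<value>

d₁ = [ln(V₀/D) + (r + σ²/2)T] / (σ√T)
   = [ln(368.1723/217.2935) + (0.0087 + 0.5·0.1556²)·1.4893] / (0.1556·√1.4893)
   = [0.527302 + 0.030986] / 0.189889 = 2.940069
d₂ = d₁ − σ√T = 2.940069 − 0.189889 = 2.750180
N(d₁) = 0.998359,  N(d₂) = 0.997022,  e^(−rT) = 0.987127
E₀ = V₀·N(d₁) − D·e^(−rT)·N(d₂)
   = 368.1723·0.998359 − 217.2935·0.987127·0.997022 = 153.710830

E0=153.7108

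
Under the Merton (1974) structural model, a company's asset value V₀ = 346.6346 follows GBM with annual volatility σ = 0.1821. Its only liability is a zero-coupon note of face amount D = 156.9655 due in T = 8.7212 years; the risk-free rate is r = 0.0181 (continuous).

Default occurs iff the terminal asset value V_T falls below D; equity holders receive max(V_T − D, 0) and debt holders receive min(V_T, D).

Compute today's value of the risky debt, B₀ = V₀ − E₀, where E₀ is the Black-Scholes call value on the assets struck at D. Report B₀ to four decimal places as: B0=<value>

B0=132.2947

d₁ = [ln(V₀/D) + (r + σ²/2)T] / (σ√T)
   = [ln(346.6346/156.9655) + (0.0181 + 0.5·0.1821²)·8.7212] / (0.1821·√8.7212)
   = [0.792245 + 0.302453] / 0.537772 = 2.035618
d₂ = d₁ − σ√T = 2.035618 − 0.537772 = 1.497846
N(d₁) = 0.979106,  N(d₂) = 0.932913,  e^(−rT) = 0.853975
E₀ = V₀·N(d₁) − D·e^(−rT)·N(d₂)
   = 346.6346·0.979106 − 156.9655·0.853975·0.932913 = 214.339922
B₀ = V₀ − E₀ = 346.6346 − 214.339922 = 132.294678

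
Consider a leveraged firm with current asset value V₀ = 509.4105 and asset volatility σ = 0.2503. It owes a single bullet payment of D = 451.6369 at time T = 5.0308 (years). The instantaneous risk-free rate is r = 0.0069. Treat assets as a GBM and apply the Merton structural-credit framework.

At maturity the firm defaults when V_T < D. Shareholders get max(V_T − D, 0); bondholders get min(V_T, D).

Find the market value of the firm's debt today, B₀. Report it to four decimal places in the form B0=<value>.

d₁ = [ln(V₀/D) + (r + σ²/2)T] / (σ√T)
   = [ln(509.4105/451.6369) + (0.0069 + 0.5·0.2503²)·5.0308] / (0.2503·√5.0308)
   = [0.120376 + 0.192303] / 0.561409 = 0.556953
d₂ = d₁ − σ√T = 0.556953 − 0.561409 = -0.004456
N(d₁) = 0.711220,  N(d₂) = 0.498222,  e^(−rT) = 0.965883
E₀ = V₀·N(d₁) − D·e^(−rT)·N(d₂)
   = 509.4105·0.711220 − 451.6369·0.965883·0.498222 = 144.964316
B₀ = V₀ − E₀ = 509.4105 − 144.964316 = 364.446184

B0=364.4462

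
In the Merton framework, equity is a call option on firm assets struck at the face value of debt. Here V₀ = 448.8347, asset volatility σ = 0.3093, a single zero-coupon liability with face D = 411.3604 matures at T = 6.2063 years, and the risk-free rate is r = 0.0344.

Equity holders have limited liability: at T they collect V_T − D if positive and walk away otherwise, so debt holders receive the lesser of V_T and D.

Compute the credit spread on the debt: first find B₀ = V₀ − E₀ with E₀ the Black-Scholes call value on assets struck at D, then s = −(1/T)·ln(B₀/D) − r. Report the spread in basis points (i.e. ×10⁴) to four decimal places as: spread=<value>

spread=363.9231

d₁ = [ln(V₀/D) + (r + σ²/2)T] / (σ√T)
   = [ln(448.8347/411.3604) + (0.0344 + 0.5·0.3093²)·6.2063] / (0.3093·√6.2063)
   = [0.087185 + 0.510364] / 0.770542 = 0.775492
d₂ = d₁ − σ√T = 0.775492 − 0.770542 = 0.004950
N(d₁) = 0.780976,  N(d₂) = 0.501975,  e^(−rT) = 0.807755
E₀ = V₀·N(d₁) − D·e^(−rT)·N(d₂)
   = 448.8347·0.780976 − 411.3604·0.807755·0.501975 = 183.733564
B₀ = V₀ − E₀ = 448.8347 − 183.733564 = 265.101136
spread = −(1/T)·ln(B₀/D) − r = −(1/6.2063)·ln(265.101136/411.3604) − 0.0344 = 0.03639231
in basis points: 0.03639231 × 10⁴ = 363.9231 bp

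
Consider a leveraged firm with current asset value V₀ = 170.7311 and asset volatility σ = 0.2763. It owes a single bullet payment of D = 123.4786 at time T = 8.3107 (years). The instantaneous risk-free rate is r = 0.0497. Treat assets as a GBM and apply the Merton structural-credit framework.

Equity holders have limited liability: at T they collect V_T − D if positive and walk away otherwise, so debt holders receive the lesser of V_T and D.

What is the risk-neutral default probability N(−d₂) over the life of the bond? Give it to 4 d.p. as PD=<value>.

d₁ = [ln(V₀/D) + (r + σ²/2)T] / (σ√T)
   = [ln(170.7311/123.4786) + (0.0497 + 0.5·0.2763²)·8.3107] / (0.2763·√8.3107)
   = [0.324022 + 0.730268] / 0.796526 = 1.323611
d₂ = d₁ − σ√T = 1.323611 − 0.796526 = 0.527086
risk-neutral PD = N(−d₂) = N(-0.527086) = 0.299067

PD=0.2991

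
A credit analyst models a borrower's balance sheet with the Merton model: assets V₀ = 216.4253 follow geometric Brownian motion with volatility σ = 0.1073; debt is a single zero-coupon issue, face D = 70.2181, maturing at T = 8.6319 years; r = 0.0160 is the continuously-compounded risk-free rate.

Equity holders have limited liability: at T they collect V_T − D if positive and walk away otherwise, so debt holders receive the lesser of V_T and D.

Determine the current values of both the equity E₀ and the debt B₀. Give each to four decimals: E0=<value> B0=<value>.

E0=155.2654 B0=61.1599

d₁ = [ln(V₀/D) + (r + σ²/2)T] / (σ√T)
   = [ln(216.4253/70.2181) + (0.0160 + 0.5·0.1073²)·8.6319] / (0.1073·√8.6319)
   = [1.125639 + 0.187801] / 0.315248 = 4.166367
d₂ = d₁ − σ√T = 4.166367 − 0.315248 = 3.851118
N(d₁) = 0.999985,  N(d₂) = 0.999941,  e^(−rT) = 0.871003
E₀ = V₀·N(d₁) − D·e^(−rT)·N(d₂)
   = 216.4253·0.999985 − 70.2181·0.871003·0.999941 = 155.265404
B₀ = V₀ − E₀ = 216.4253 − 155.265404 = 61.159896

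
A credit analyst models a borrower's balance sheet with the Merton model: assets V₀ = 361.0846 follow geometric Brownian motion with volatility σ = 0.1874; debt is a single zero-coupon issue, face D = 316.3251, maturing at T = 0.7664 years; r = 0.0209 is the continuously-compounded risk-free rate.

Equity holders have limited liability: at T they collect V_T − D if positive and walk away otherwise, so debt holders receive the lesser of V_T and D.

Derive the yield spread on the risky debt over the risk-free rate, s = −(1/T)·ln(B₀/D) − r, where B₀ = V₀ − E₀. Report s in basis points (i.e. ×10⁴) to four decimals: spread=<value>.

d₁ = [ln(V₀/D) + (r + σ²/2)T] / (σ√T)
   = [ln(361.0846/316.3251) + (0.0209 + 0.5·0.1874²)·0.7664] / (0.1874·√0.7664)
   = [0.132342 + 0.029475] / 0.164058 = 0.986341
d₂ = d₁ − σ√T = 0.986341 − 0.164058 = 0.822283
N(d₁) = 0.838017,  N(d₂) = 0.794542,  e^(−rT) = 0.984110
E₀ = V₀·N(d₁) − D·e^(−rT)·N(d₂)
   = 361.0846·0.838017 − 316.3251·0.984110·0.794542 = 55.255195
B₀ = V₀ − E₀ = 361.0846 − 55.255195 = 305.829405
spread = −(1/T)·ln(B₀/D) − r = −(1/0.7664)·ln(305.829405/316.3251) − 0.0209 = 0.02312797
in basis points: 0.02312797 × 10⁴ = 231.2797 bp

spread=231.2797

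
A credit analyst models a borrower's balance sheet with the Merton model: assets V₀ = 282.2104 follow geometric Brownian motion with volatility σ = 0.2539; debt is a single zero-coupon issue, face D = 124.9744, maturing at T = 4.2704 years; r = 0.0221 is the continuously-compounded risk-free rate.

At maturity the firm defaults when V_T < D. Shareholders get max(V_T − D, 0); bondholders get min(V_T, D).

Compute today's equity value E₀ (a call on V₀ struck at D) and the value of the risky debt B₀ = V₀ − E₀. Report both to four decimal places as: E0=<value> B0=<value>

E0=170.0385 B0=112.1719

d₁ = [ln(V₀/D) + (r + σ²/2)T] / (σ√T)
   = [ln(282.2104/124.9744) + (0.0221 + 0.5·0.2539²)·4.2704] / (0.2539·√4.2704)
   = [0.814544 + 0.232022] / 0.524683 = 1.994663
d₂ = d₁ − σ√T = 1.994663 − 0.524683 = 1.469980
N(d₁) = 0.976960,  N(d₂) = 0.929216,  e^(−rT) = 0.909941
E₀ = V₀·N(d₁) − D·e^(−rT)·N(d₂)
   = 282.2104·0.976960 − 124.9744·0.909941·0.929216 = 170.038487
B₀ = V₀ − E₀ = 282.2104 − 170.038487 = 112.171913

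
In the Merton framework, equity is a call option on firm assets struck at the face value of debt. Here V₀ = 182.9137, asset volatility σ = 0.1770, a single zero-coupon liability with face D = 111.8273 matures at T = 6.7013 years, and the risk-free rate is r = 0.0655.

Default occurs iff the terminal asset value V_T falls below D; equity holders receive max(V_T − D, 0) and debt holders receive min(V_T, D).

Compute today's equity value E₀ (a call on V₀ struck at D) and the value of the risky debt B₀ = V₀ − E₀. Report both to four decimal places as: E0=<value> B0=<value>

d₁ = [ln(V₀/D) + (r + σ²/2)T] / (σ√T)
   = [ln(182.9137/111.8273) + (0.0655 + 0.5·0.1770²)·6.7013] / (0.1770·√6.7013)
   = [0.492059 + 0.543908] / 0.458198 = 2.260960
d₂ = d₁ − σ√T = 2.260960 − 0.458198 = 1.802762
N(d₁) = 0.988119,  N(d₂) = 0.964287,  e^(−rT) = 0.644723
E₀ = V₀·N(d₁) − D·e^(−rT)·N(d₂)
   = 182.9137·0.988119 − 111.8273·0.644723·0.964287 = 111.217745
B₀ = V₀ − E₀ = 182.9137 − 111.217745 = 71.695955

E0=111.2177 B0=71.6960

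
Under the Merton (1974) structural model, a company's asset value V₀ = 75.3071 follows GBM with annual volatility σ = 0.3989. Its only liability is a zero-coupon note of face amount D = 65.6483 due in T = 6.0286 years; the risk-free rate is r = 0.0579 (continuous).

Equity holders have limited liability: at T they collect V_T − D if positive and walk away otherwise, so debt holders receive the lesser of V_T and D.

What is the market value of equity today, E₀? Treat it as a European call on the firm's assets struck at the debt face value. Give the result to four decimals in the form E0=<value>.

d₁ = [ln(V₀/D) + (r + σ²/2)T] / (σ√T)
   = [ln(75.3071/65.6483) + (0.0579 + 0.5·0.3989²)·6.0286] / (0.3989·√6.0286)
   = [0.137263 + 0.828695] / 0.979427 = 0.986247
d₂ = d₁ − σ√T = 0.986247 − 0.979427 = 0.006820
N(d₁) = 0.837994,  N(d₂) = 0.502721,  e^(−rT) = 0.705354
E₀ = V₀·N(d₁) − D·e^(−rT)·N(d₂)
   = 75.3071·0.837994 − 65.6483·0.705354·0.502721 = 39.828289

E0=39.8283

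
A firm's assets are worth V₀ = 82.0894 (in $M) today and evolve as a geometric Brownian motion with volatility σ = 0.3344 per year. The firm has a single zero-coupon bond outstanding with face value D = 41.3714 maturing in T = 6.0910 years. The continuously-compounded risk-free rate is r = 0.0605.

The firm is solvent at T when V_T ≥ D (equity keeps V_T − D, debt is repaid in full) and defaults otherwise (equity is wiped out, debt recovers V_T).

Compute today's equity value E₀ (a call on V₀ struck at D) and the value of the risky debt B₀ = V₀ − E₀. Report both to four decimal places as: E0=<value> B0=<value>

E0=55.2745 B0=26.8149

d₁ = [ln(V₀/D) + (r + σ²/2)T] / (σ√T)
   = [ln(82.0894/41.3714) + (0.0605 + 0.5·0.3344²)·6.0910] / (0.3344·√6.0910)
   = [0.685219 + 0.709064] / 0.825298 = 1.689430
d₂ = d₁ − σ√T = 1.689430 − 0.825298 = 0.864133
N(d₁) = 0.954431,  N(d₂) = 0.806242,  e^(−rT) = 0.691767
E₀ = V₀·N(d₁) − D·e^(−rT)·N(d₂)
   = 82.0894·0.954431 − 41.3714·0.691767·0.806242 = 55.274544
B₀ = V₀ − E₀ = 82.0894 − 55.274544 = 26.814856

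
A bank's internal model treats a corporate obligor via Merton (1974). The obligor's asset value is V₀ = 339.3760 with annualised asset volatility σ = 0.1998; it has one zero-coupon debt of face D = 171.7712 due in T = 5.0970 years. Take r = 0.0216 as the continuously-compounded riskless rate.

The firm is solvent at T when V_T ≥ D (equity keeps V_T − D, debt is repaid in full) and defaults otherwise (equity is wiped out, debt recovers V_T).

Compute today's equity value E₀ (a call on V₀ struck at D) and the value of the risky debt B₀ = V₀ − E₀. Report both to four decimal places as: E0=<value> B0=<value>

d₁ = [ln(V₀/D) + (r + σ²/2)T] / (σ√T)
   = [ln(339.3760/171.7712) + (0.0216 + 0.5·0.1998²)·5.0970] / (0.1998·√5.0970)
   = [0.680945 + 0.211831] / 0.451079 = 1.979202
d₂ = d₁ − σ√T = 1.979202 − 0.451079 = 1.528122
N(d₁) = 0.976103,  N(d₂) = 0.936759,  e^(−rT) = 0.895749
E₀ = V₀·N(d₁) − D·e^(−rT)·N(d₂)
   = 339.3760·0.976103 − 171.7712·0.895749·0.936759 = 187.132708
B₀ = V₀ − E₀ = 339.3760 − 187.132708 = 152.243292

E0=187.1327 B0=152.2433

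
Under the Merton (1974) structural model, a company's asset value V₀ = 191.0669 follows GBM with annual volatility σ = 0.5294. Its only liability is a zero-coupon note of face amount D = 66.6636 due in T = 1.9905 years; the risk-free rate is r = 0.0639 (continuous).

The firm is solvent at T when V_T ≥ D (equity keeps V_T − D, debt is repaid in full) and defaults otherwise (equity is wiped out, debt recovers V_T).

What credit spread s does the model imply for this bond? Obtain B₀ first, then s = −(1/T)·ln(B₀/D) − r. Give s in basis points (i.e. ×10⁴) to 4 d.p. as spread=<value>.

d₁ = [ln(V₀/D) + (r + σ²/2)T] / (σ√T)
   = [ln(191.0669/66.6636) + (0.0639 + 0.5·0.5294²)·1.9905] / (0.5294·√1.9905)
   = [1.052965 + 0.406126] / 0.746904 = 1.953517
d₂ = d₁ − σ√T = 1.953517 − 0.746904 = 1.206613
N(d₁) = 0.974621,  N(d₂) = 0.886209,  e^(−rT) = 0.880564
E₀ = V₀·N(d₁) − D·e^(−rT)·N(d₂)
   = 191.0669·0.974621 − 66.6636·0.880564·0.886209 = 134.195918
B₀ = V₀ − E₀ = 191.0669 − 134.195918 = 56.870982
spread = −(1/T)·ln(B₀/D) − r = −(1/1.9905)·ln(56.870982/66.6636) − 0.0639 = 0.01591605
in basis points: 0.01591605 × 10⁴ = 159.1605 bp

spread=159.1605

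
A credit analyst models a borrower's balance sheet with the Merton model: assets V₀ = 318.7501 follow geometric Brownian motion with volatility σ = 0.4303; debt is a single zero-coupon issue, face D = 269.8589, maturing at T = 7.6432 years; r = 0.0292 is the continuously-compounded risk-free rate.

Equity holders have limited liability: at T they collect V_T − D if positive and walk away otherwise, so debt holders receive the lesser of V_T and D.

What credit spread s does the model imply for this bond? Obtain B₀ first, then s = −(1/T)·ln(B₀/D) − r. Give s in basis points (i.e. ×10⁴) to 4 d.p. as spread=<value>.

spread=548.1954

d₁ = [ln(V₀/D) + (r + σ²/2)T] / (σ√T)
   = [ln(318.7501/269.8589) + (0.0292 + 0.5·0.4303²)·7.6432] / (0.4303·√7.6432)
   = [0.166508 + 0.930782] / 1.189622 = 0.922385
d₂ = d₁ − σ√T = 0.922385 − 1.189622 = -0.267237
N(d₁) = 0.821836,  N(d₂) = 0.394643,  e^(−rT) = 0.799970
E₀ = V₀·N(d₁) − D·e^(−rT)·N(d₂)
   = 318.7501·0.821836 − 269.8589·0.799970·0.394643 = 176.765147
B₀ = V₀ − E₀ = 318.7501 − 176.765147 = 141.984953
spread = −(1/T)·ln(B₀/D) − r = −(1/7.6432)·ln(141.984953/269.8589) − 0.0292 = 0.05481954
in basis points: 0.05481954 × 10⁴ = 548.1954 bp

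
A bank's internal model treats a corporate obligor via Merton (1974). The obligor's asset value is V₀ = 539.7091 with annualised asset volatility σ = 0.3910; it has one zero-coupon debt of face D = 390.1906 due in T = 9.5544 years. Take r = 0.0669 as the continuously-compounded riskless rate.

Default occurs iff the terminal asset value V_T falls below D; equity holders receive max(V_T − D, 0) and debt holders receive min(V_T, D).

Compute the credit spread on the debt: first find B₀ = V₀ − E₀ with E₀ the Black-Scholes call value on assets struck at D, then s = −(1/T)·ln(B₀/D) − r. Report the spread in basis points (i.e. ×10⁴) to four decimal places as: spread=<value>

spread=249.9443

d₁ = [ln(V₀/D) + (r + σ²/2)T] / (σ√T)
   = [ln(539.7091/390.1906) + (0.0669 + 0.5·0.3910²)·9.5544] / (0.3910·√9.5544)
   = [0.324395 + 1.369532] / 1.208589 = 1.401575
d₂ = d₁ − σ√T = 1.401575 − 1.208589 = 0.192986
N(d₁) = 0.919479,  N(d₂) = 0.576515,  e^(−rT) = 0.527720
E₀ = V₀·N(d₁) − D·e^(−rT)·N(d₂)
   = 539.7091·0.919479 − 390.1906·0.527720·0.576515 = 377.540075
B₀ = V₀ − E₀ = 539.7091 − 377.540075 = 162.169025
spread = −(1/T)·ln(B₀/D) − r = −(1/9.5544)·ln(162.169025/390.1906) − 0.0669 = 0.02499443
in basis points: 0.02499443 × 10⁴ = 249.9443 bp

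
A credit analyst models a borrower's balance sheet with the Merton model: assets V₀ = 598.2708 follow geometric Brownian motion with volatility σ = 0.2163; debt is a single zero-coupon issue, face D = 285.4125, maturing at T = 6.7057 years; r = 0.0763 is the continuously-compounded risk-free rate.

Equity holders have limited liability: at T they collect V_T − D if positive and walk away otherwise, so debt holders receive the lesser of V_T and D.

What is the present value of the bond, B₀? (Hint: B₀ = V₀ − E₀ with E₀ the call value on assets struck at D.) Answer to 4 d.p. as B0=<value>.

d₁ = [ln(V₀/D) + (r + σ²/2)T] / (σ√T)
   = [ln(598.2708/285.4125) + (0.0763 + 0.5·0.2163²)·6.7057] / (0.2163·√6.7057)
   = [0.740108 + 0.668510] / 0.560117 = 2.514865
d₂ = d₁ − σ√T = 2.514865 − 0.560117 = 1.954749
N(d₁) = 0.994046,  N(d₂) = 0.974694,  e^(−rT) = 0.599509
E₀ = V₀·N(d₁) − D·e^(−rT)·N(d₂)
   = 598.2708·0.994046 − 285.4125·0.599509·0.974694 = 427.931608
B₀ = V₀ − E₀ = 598.2708 − 427.931608 = 170.339192

B0=170.3392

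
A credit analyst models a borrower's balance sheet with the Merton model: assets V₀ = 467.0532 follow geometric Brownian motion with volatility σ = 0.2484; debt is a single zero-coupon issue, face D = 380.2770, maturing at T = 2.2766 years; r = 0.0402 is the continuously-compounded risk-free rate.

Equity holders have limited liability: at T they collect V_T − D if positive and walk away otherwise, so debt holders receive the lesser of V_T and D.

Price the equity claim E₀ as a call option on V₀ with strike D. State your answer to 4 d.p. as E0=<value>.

E0=138.2208

d₁ = [ln(V₀/D) + (r + σ²/2)T] / (σ√T)
   = [ln(467.0532/380.2770) + (0.0402 + 0.5·0.2484²)·2.2766] / (0.2484·√2.2766)
   = [0.205543 + 0.161755] / 0.374796 = 0.979996
d₂ = d₁ − σ√T = 0.979996 − 0.374796 = 0.605200
N(d₁) = 0.836456,  N(d₂) = 0.727477,  e^(−rT) = 0.912544
E₀ = V₀·N(d₁) − D·e^(−rT)·N(d₂)
   = 467.0532·0.836456 − 380.2770·0.912544·0.727477 = 138.220837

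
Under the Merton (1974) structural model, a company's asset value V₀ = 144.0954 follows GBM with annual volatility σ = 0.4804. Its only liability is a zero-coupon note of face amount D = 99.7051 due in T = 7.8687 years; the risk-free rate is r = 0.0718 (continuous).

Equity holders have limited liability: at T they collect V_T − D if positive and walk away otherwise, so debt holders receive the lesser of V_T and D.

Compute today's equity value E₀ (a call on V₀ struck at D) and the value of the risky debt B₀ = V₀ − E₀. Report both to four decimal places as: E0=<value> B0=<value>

E0=102.9562 B0=41.1392

d₁ = [ln(V₀/D) + (r + σ²/2)T] / (σ√T)
   = [ln(144.0954/99.7051) + (0.0718 + 0.5·0.4804²)·7.8687] / (0.4804·√7.8687)
   = [0.368259 + 1.472958] / 1.347580 = 1.366314
d₂ = d₁ − σ√T = 1.366314 − 1.347580 = 0.018734
N(d₁) = 0.914080,  N(d₂) = 0.507473,  e^(−rT) = 0.568376
E₀ = V₀·N(d₁) − D·e^(−rT)·N(d₂)
   = 144.0954·0.914080 − 99.7051·0.568376·0.507473 = 102.956196
B₀ = V₀ − E₀ = 144.0954 − 102.956196 = 41.139204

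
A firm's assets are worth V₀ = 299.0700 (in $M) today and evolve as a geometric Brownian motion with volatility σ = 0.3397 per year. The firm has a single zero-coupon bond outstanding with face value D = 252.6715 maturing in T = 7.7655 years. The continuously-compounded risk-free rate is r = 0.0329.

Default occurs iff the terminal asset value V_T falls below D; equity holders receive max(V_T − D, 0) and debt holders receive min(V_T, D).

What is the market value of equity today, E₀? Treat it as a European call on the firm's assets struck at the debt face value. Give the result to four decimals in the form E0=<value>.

E0=149.8271

d₁ = [ln(V₀/D) + (r + σ²/2)T] / (σ√T)
   = [ln(299.0700/252.6715) + (0.0329 + 0.5·0.3397²)·7.7655] / (0.3397·√7.7655)
   = [0.168587 + 0.703539] / 0.946630 = 0.921296
d₂ = d₁ − σ√T = 0.921296 − 0.946630 = -0.025334
N(d₁) = 0.821552,  N(d₂) = 0.489894,  e^(−rT) = 0.774541
E₀ = V₀·N(d₁) − D·e^(−rT)·N(d₂)
   = 299.0700·0.821552 − 252.6715·0.774541·0.489894 = 149.827112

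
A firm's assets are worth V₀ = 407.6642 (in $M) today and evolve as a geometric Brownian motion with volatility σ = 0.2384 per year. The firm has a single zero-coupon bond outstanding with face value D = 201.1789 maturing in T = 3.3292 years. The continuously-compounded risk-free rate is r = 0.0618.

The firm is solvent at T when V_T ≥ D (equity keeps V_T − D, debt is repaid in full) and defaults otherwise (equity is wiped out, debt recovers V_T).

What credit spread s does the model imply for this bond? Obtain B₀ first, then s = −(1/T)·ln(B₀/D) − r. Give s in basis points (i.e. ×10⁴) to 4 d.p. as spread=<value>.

spread=13.2379

d₁ = [ln(V₀/D) + (r + σ²/2)T] / (σ√T)
   = [ln(407.6642/201.1789) + (0.0618 + 0.5·0.2384²)·3.3292] / (0.2384·√3.3292)
   = [0.706249 + 0.300351] / 0.434987 = 2.314094
d₂ = d₁ − σ√T = 2.314094 − 0.434987 = 1.879107
N(d₁) = 0.989669,  N(d₂) = 0.969885,  e^(−rT) = 0.814041
E₀ = V₀·N(d₁) − D·e^(−rT)·N(d₂)
   = 407.6642·0.989669 − 201.1789·0.814041·0.969885 = 244.616494
B₀ = V₀ − E₀ = 407.6642 − 244.616494 = 163.047706
spread = −(1/T)·ln(B₀/D) − r = −(1/3.3292)·ln(163.047706/201.1789) − 0.0618 = 0.00132379
in basis points: 0.00132379 × 10⁴ = 13.2379 bp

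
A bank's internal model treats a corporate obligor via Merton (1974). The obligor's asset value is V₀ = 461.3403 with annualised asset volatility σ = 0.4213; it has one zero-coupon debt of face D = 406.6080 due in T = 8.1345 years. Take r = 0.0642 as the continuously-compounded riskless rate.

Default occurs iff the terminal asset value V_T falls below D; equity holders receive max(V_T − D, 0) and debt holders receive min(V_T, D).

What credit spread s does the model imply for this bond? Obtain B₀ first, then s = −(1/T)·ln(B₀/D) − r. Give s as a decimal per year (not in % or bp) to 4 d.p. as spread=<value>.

spread=0.0406

d₁ = [ln(V₀/D) + (r + σ²/2)T] / (σ√T)
   = [ln(461.3403/406.6080) + (0.0642 + 0.5·0.4213²)·8.1345] / (0.4213·√8.1345)
   = [0.126286 + 1.244146] / 1.201592 = 1.140514
d₂ = d₁ − σ√T = 1.140514 − 1.201592 = -0.061077
N(d₁) = 0.872964,  N(d₂) = 0.475649,  e^(−rT) = 0.593193
E₀ = V₀·N(d₁) − D·e^(−rT)·N(d₂)
   = 461.3403·0.872964 − 406.6080·0.593193·0.475649 = 288.008309
B₀ = V₀ − E₀ = 461.3403 − 288.008309 = 173.331991
spread = −(1/T)·ln(B₀/D) − r = −(1/8.1345)·ln(173.331991/406.6080) − 0.0642 = 0.04061785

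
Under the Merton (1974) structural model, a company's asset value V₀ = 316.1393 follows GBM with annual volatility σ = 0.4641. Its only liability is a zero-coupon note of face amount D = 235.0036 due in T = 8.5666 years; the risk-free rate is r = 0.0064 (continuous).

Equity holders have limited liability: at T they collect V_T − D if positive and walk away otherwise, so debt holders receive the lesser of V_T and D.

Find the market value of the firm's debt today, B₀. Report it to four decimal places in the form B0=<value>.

B0=130.0424

d₁ = [ln(V₀/D) + (r + σ²/2)T] / (σ√T)
   = [ln(316.1393/235.0036) + (0.0064 + 0.5·0.4641²)·8.5666] / (0.4641·√8.5666)
   = [0.296582 + 0.977401] / 1.358363 = 0.937881
d₂ = d₁ − σ√T = 0.937881 − 1.358363 = -0.420482
N(d₁) = 0.825847,  N(d₂) = 0.337067,  e^(−rT) = 0.946650
E₀ = V₀·N(d₁) − D·e^(−rT)·N(d₂)
   = 316.1393·0.825847 − 235.0036·0.946650·0.337067 = 186.096852
B₀ = V₀ − E₀ = 316.1393 − 186.096852 = 130.042448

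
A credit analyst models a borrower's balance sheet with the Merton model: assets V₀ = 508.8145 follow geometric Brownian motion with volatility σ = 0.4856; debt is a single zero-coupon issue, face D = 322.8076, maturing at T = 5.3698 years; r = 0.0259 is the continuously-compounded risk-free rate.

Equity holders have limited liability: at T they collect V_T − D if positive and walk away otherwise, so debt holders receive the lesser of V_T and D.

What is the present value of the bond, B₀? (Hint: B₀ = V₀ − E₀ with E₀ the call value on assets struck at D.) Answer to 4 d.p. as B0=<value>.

d₁ = [ln(V₀/D) + (r + σ²/2)T] / (σ√T)
   = [ln(508.8145/322.8076) + (0.0259 + 0.5·0.4856²)·5.3698] / (0.4856·√5.3698)
   = [0.455027 + 0.772197] / 1.125273 = 1.090602
d₂ = d₁ − σ√T = 1.090602 − 1.125273 = -0.034671
N(d₁) = 0.862276,  N(d₂) = 0.486171,  e^(−rT) = 0.870160
E₀ = V₀·N(d₁) − D·e^(−rT)·N(d₂)
   = 508.8145·0.862276 − 322.8076·0.870160·0.486171 = 302.175767
B₀ = V₀ − E₀ = 508.8145 − 302.175767 = 206.638733

B0=206.6387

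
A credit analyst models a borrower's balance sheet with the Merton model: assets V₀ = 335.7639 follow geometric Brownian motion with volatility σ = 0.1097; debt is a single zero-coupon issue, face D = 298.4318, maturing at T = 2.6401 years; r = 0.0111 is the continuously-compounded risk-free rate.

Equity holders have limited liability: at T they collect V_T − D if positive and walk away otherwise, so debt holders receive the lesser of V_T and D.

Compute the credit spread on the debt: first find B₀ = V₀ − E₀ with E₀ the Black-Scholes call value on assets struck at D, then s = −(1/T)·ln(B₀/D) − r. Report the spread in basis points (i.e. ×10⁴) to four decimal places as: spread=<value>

d₁ = [ln(V₀/D) + (r + σ²/2)T] / (σ√T)
   = [ln(335.7639/298.4318) + (0.0111 + 0.5·0.1097²)·2.6401] / (0.1097·√2.6401)
   = [0.117867 + 0.045191] / 0.178245 = 0.914795
d₂ = d₁ − σ√T = 0.914795 − 0.178245 = 0.736551
N(d₁) = 0.819850,  N(d₂) = 0.769302,  e^(−rT) = 0.971120
E₀ = V₀·N(d₁) − D·e^(−rT)·N(d₂)
   = 335.7639·0.819850 − 298.4318·0.971120·0.769302 = 52.322328
B₀ = V₀ − E₀ = 335.7639 − 52.322328 = 283.441572
spread = −(1/T)·ln(B₀/D) − r = −(1/2.6401)·ln(283.441572/298.4318) − 0.0111 = 0.00842025
in basis points: 0.00842025 × 10⁴ = 84.2025 bp

spread=84.2025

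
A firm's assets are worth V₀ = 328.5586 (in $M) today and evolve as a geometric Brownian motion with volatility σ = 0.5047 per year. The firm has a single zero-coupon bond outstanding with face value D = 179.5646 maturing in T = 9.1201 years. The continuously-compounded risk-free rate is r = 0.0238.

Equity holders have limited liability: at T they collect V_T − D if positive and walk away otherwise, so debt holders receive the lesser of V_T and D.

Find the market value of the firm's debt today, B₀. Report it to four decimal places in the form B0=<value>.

B0=91.2510

d₁ = [ln(V₀/D) + (r + σ²/2)T] / (σ√T)
   = [ln(328.5586/179.5646) + (0.0238 + 0.5·0.5047²)·9.1201] / (0.5047·√9.1201)
   = [0.604180 + 1.378604] / 1.524169 = 1.300895
d₂ = d₁ − σ√T = 1.300895 − 1.524169 = -0.223274
N(d₁) = 0.903353,  N(d₂) = 0.411661,  e^(−rT) = 0.804883
E₀ = V₀·N(d₁) − D·e^(−rT)·N(d₂)
   = 328.5586·0.903353 − 179.5646·0.804883·0.411661 = 237.307566
B₀ = V₀ − E₀ = 328.5586 − 237.307566 = 91.251034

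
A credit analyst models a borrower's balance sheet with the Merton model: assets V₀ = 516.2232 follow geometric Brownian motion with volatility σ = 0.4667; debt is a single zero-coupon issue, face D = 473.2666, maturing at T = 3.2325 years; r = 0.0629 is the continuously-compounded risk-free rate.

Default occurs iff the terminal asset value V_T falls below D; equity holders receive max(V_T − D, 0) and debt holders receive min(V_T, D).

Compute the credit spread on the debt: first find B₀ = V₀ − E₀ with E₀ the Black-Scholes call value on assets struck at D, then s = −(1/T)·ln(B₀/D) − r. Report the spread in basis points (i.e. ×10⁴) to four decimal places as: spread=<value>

spread=819.0182

d₁ = [ln(V₀/D) + (r + σ²/2)T] / (σ√T)
   = [ln(516.2232/473.2666) + (0.0629 + 0.5·0.4667²)·3.2325] / (0.4667·√3.2325)
   = [0.086880 + 0.555358] / 0.839087 = 0.765401
d₂ = d₁ − σ√T = 0.765401 − 0.839087 = -0.073686
N(d₁) = 0.777984,  N(d₂) = 0.470630,  e^(−rT) = 0.816014
E₀ = V₀·N(d₁) − D·e^(−rT)·N(d₂)
   = 516.2232·0.777984 − 473.2666·0.816014·0.470630 = 219.859626
B₀ = V₀ − E₀ = 516.2232 − 219.859626 = 296.363574
spread = −(1/T)·ln(B₀/D) − r = −(1/3.2325)·ln(296.363574/473.2666) − 0.0629 = 0.08190182
in basis points: 0.08190182 × 10⁴ = 819.0182 bp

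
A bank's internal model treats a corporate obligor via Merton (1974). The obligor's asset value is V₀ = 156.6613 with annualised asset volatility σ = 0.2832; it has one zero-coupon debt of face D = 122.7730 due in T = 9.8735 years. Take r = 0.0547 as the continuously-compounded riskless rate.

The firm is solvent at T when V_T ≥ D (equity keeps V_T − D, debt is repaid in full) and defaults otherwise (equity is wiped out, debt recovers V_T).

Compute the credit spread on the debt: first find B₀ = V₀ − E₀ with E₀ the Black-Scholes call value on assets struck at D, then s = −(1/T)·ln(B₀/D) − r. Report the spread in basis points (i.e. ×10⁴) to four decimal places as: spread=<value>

spread=139.8689

d₁ = [ln(V₀/D) + (r + σ²/2)T] / (σ√T)
   = [ln(156.6613/122.7730) + (0.0547 + 0.5·0.2832²)·9.8735] / (0.2832·√9.8735)
   = [0.243749 + 0.936019] / 0.889875 = 1.325769
d₂ = d₁ − σ√T = 1.325769 − 0.889875 = 0.435894
N(d₁) = 0.907542,  N(d₂) = 0.668543,  e^(−rT) = 0.582701
E₀ = V₀·N(d₁) − D·e^(−rT)·N(d₂)
   = 156.6613·0.907542 − 122.7730·0.582701·0.668543 = 94.349106
B₀ = V₀ − E₀ = 156.6613 − 94.349106 = 62.312194
spread = −(1/T)·ln(B₀/D) − r = −(1/9.8735)·ln(62.312194/122.7730) − 0.0547 = 0.01398689
in basis points: 0.01398689 × 10⁴ = 139.8689 bp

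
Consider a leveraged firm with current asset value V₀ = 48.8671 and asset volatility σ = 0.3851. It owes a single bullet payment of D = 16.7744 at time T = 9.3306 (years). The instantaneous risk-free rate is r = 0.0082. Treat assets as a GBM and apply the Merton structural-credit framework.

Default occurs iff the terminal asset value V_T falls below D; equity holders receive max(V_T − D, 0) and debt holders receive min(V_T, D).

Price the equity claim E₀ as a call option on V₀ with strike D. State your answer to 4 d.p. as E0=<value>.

E0=35.8746

d₁ = [ln(V₀/D) + (r + σ²/2)T] / (σ√T)
   = [ln(48.8671/16.7744) + (0.0082 + 0.5·0.3851²)·9.3306] / (0.3851·√9.3306)
   = [1.069250 + 0.768384] / 1.176328 = 1.562179
d₂ = d₁ − σ√T = 1.562179 − 1.176328 = 0.385852
N(d₁) = 0.940877,  N(d₂) = 0.650197,  e^(−rT) = 0.926343
E₀ = V₀·N(d₁) − D·e^(−rT)·N(d₂)
   = 48.8671·0.940877 − 16.7744·0.926343·0.650197 = 35.874630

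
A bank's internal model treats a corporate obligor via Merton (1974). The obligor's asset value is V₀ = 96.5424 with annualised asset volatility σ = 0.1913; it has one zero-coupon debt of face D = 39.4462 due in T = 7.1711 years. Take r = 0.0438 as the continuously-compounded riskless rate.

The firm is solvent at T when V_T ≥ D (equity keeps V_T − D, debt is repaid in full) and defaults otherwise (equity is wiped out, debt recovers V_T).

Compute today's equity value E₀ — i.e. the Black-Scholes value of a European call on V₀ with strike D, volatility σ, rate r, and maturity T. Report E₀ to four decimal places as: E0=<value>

E0=67.8095

d₁ = [ln(V₀/D) + (r + σ²/2)T] / (σ√T)
   = [ln(96.5424/39.4462) + (0.0438 + 0.5·0.1913²)·7.1711] / (0.1913·√7.1711)
   = [0.895045 + 0.445310] / 0.512281 = 2.616446
d₂ = d₁ − σ√T = 2.616446 − 0.512281 = 2.104166
N(d₁) = 0.995557,  N(d₂) = 0.982318,  e^(−rT) = 0.730450
E₀ = V₀·N(d₁) − D·e^(−rT)·N(d₂)
   = 96.5424·0.995557 − 39.4462·0.730450·0.982318 = 67.809503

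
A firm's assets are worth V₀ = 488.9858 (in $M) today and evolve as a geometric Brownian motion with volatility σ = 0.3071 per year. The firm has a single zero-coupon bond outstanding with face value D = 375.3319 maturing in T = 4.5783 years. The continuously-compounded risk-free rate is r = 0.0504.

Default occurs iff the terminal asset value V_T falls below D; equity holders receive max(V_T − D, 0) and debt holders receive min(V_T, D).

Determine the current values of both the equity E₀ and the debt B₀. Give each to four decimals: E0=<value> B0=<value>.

E0=222.6819 B0=266.3039

d₁ = [ln(V₀/D) + (r + σ²/2)T] / (σ√T)
   = [ln(488.9858/375.3319) + (0.0504 + 0.5·0.3071²)·4.5783] / (0.3071·√4.5783)
   = [0.264523 + 0.446637] / 0.657101 = 1.082269
d₂ = d₁ − σ√T = 1.082269 − 0.657101 = 0.425168
N(d₁) = 0.860433,  N(d₂) = 0.664643,  e^(−rT) = 0.793941
E₀ = V₀·N(d₁) − D·e^(−rT)·N(d₂)
   = 488.9858·0.860433 − 375.3319·0.793941·0.664643 = 222.681910
B₀ = V₀ − E₀ = 488.9858 − 222.681910 = 266.303890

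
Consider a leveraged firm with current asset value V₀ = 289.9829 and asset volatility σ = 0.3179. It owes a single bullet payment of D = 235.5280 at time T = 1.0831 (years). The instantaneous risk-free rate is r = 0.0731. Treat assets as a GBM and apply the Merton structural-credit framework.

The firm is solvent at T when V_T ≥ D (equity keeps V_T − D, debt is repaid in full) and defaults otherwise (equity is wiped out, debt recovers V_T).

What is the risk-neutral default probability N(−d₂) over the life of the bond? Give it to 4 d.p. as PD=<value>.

d₁ = [ln(V₀/D) + (r + σ²/2)T] / (σ√T)
   = [ln(289.9829/235.5280) + (0.0731 + 0.5·0.3179²)·1.0831] / (0.3179·√1.0831)
   = [0.207992 + 0.133904] / 0.330845 = 1.033402
d₂ = d₁ − σ√T = 1.033402 − 0.330845 = 0.702557
risk-neutral PD = N(−d₂) = N(-0.702557) = 0.241166

PD=0.2412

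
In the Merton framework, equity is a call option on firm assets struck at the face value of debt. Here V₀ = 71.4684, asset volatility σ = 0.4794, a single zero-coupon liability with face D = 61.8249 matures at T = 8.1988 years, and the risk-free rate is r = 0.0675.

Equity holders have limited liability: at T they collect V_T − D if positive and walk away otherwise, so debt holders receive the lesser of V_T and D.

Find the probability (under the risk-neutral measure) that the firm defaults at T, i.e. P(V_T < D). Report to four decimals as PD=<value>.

d₁ = [ln(V₀/D) + (r + σ²/2)T] / (σ√T)
   = [ln(71.4684/61.8249) + (0.0675 + 0.5·0.4794²)·8.1988] / (0.4794·√8.1988)
   = [0.144949 + 1.495561] / 1.372692 = 1.195104
d₂ = d₁ − σ√T = 1.195104 − 1.372692 = -0.177588
risk-neutral PD = N(−d₂) = N(0.177588) = 0.570477

PD=0.5705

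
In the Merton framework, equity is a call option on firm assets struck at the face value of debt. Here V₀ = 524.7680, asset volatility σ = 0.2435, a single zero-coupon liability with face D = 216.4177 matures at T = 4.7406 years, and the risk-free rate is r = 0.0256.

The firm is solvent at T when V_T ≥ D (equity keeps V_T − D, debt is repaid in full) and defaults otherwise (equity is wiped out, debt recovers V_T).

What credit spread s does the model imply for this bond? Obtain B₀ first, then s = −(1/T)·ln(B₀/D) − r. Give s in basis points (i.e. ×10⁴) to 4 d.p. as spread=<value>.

spread=20.0221

d₁ = [ln(V₀/D) + (r + σ²/2)T] / (σ√T)
   = [ln(524.7680/216.4177) + (0.0256 + 0.5·0.2435²)·4.7406] / (0.2435·√4.7406)
   = [0.885746 + 0.261900] / 0.530171 = 2.164673
d₂ = d₁ − σ√T = 2.164673 − 0.530171 = 1.634502
N(d₁) = 0.984794,  N(d₂) = 0.948923,  e^(−rT) = 0.885716
E₀ = V₀·N(d₁) − D·e^(−rT)·N(d₂)
   = 524.7680·0.984794 − 216.4177·0.885716·0.948923 = 334.894262
B₀ = V₀ − E₀ = 524.7680 − 334.894262 = 189.873738
spread = −(1/T)·ln(B₀/D) − r = −(1/4.7406)·ln(189.873738/216.4177) − 0.0256 = 0.00200221
in basis points: 0.00200221 × 10⁴ = 20.0221 bp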